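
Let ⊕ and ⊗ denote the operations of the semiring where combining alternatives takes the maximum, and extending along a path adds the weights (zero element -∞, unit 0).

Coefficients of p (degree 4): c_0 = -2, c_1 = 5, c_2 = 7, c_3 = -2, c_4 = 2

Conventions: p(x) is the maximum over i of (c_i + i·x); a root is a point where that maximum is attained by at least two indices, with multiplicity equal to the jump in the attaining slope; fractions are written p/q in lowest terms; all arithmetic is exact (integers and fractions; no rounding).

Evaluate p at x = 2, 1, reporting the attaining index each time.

p(2) = max(-2+0·2=-2, 5+1·2=7, 7+2·2=11, -2+3·2=4, 2+4·2=10) = 11 (attained by i=2)
p(1) = max(-2+0·1=-2, 5+1·1=6, 7+2·1=9, -2+3·1=1, 2+4·1=6) = 9 (attained by i=2)
Answer: p(2) = 11; p(1) = 9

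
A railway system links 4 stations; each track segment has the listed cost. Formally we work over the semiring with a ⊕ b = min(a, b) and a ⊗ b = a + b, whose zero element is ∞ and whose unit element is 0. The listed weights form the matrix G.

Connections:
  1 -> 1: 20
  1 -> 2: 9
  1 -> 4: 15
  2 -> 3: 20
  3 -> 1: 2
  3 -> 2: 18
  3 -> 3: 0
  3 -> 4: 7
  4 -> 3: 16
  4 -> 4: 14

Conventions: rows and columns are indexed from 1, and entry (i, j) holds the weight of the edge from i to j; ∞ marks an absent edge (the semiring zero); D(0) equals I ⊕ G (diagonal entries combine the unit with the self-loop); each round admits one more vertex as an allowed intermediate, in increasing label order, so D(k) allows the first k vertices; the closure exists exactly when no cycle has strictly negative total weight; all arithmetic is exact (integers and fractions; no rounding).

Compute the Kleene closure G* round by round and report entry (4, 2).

D(0):
  [0, 9, ∞, 15]
  [∞, 0, 20, ∞]
  [2, 18, 0, 7]
  [∞, ∞, 16, 0]
D(1):
  [0, 9, ∞, 15]
  [∞, 0, 20, ∞]
  [2, 11, 0, 7]
  [∞, ∞, 16, 0]
D(2):
  [0, 9, 29, 15]
  [∞, 0, 20, ∞]
  [2, 11, 0, 7]
  [∞, ∞, 16, 0]
D(3):
  [0, 9, 29, 15]
  [22, 0, 20, 27]
  [2, 11, 0, 7]
  [18, 27, 16, 0]
D(4):
  [0, 9, 29, 15]
  [22, 0, 20, 27]
  [2, 11, 0, 7]
  [18, 27, 16, 0]
Answer: G*[4][2] = 27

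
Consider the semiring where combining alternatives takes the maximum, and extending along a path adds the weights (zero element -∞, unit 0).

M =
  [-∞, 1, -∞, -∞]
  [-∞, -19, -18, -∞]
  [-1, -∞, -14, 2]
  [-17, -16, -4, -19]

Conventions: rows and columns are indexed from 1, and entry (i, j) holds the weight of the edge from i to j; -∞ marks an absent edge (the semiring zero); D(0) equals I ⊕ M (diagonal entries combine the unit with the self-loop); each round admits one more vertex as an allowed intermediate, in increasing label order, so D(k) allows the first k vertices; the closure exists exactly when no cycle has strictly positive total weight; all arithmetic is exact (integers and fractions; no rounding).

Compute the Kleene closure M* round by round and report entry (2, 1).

D(0):
  [0, 1, -∞, -∞]
  [-∞, 0, -18, -∞]
  [-1, -∞, 0, 2]
  [-17, -16, -4, 0]
D(1):
  [0, 1, -∞, -∞]
  [-∞, 0, -18, -∞]
  [-1, 0, 0, 2]
  [-17, -16, -4, 0]
D(2):
  [0, 1, -17, -∞]
  [-∞, 0, -18, -∞]
  [-1, 0, 0, 2]
  [-17, -16, -4, 0]
D(3):
  [0, 1, -17, -15]
  [-19, 0, -18, -16]
  [-1, 0, 0, 2]
  [-5, -4, -4, 0]
D(4):
  [0, 1, -17, -15]
  [-19, 0, -18, -16]
  [-1, 0, 0, 2]
  [-5, -4, -4, 0]
Answer: M*[2][1] = -19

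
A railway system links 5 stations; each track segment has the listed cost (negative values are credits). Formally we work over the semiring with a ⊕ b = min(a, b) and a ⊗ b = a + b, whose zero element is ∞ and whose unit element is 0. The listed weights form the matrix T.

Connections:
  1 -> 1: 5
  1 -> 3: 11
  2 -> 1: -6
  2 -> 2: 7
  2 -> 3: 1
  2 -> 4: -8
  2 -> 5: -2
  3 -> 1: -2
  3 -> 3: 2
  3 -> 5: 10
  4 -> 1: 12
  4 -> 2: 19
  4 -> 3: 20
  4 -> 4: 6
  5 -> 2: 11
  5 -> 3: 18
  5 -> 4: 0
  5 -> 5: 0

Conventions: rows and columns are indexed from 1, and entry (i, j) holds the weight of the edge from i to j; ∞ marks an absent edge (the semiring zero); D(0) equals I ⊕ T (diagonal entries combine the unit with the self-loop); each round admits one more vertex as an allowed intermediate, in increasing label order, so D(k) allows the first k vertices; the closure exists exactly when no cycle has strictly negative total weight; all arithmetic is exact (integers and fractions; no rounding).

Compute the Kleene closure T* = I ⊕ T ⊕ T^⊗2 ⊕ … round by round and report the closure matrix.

D(0):
  [0, ∞, 11, ∞, ∞]
  [-6, 0, 1, -8, -2]
  [-2, ∞, 0, ∞, 10]
  [12, 19, 20, 0, ∞]
  [∞, 11, 18, 0, 0]
D(1):
  [0, ∞, 11, ∞, ∞]
  [-6, 0, 1, -8, -2]
  [-2, ∞, 0, ∞, 10]
  [12, 19, 20, 0, ∞]
  [∞, 11, 18, 0, 0]
D(2):
  [0, ∞, 11, ∞, ∞]
  [-6, 0, 1, -8, -2]
  [-2, ∞, 0, ∞, 10]
  [12, 19, 20, 0, 17]
  [5, 11, 12, 0, 0]
D(3):
  [0, ∞, 11, ∞, 21]
  [-6, 0, 1, -8, -2]
  [-2, ∞, 0, ∞, 10]
  [12, 19, 20, 0, 17]
  [5, 11, 12, 0, 0]
D(4):
  [0, ∞, 11, ∞, 21]
  [-6, 0, 1, -8, -2]
  [-2, ∞, 0, ∞, 10]
  [12, 19, 20, 0, 17]
  [5, 11, 12, 0, 0]
D(5):
  [0, 32, 11, 21, 21]
  [-6, 0, 1, -8, -2]
  [-2, 21, 0, 10, 10]
  [12, 19, 20, 0, 17]
  [5, 11, 12, 0, 0]
Answer: T* = [[0, 32, 11, 21, 21], [-6, 0, 1, -8, -2], [-2, 21, 0, 10, 10], [12, 19, 20, 0, 17], [5, 11, 12, 0, 0]]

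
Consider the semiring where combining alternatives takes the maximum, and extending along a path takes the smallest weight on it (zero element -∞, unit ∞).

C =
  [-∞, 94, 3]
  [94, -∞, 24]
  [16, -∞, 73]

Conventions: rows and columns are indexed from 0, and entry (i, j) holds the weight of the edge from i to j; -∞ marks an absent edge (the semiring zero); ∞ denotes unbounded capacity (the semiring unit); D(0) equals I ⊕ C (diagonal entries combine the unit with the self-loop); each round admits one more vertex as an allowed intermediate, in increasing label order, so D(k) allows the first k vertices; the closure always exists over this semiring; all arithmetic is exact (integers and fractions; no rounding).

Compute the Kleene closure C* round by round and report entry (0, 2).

D(0):
  [∞, 94, 3]
  [94, ∞, 24]
  [16, -∞, ∞]
D(1):
  [∞, 94, 3]
  [94, ∞, 24]
  [16, 16, ∞]
D(2):
  [∞, 94, 24]
  [94, ∞, 24]
  [16, 16, ∞]
D(3):
  [∞, 94, 24]
  [94, ∞, 24]
  [16, 16, ∞]
Answer: C*[0][2] = 24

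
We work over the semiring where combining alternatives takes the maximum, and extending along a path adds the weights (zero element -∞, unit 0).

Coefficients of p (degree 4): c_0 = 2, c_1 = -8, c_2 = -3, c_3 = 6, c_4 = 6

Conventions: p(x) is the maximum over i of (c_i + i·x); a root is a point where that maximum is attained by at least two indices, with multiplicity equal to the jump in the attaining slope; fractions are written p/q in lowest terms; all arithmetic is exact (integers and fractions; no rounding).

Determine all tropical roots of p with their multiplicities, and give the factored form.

hull edge (i=0, c=2) to (i=3, c=6): slope 4/3, span 3
hull edge (i=3, c=6) to (i=4, c=6): slope 0, span 1
Factored form: p(x) = 6 ⊗ (x ⊕ (-4/3)) ⊗ (x ⊕ (-4/3)) ⊗ (x ⊕ (-4/3)) ⊗ (x ⊕ 0)
Answer: roots = -4/3 (mult 3), 0 (mult 1)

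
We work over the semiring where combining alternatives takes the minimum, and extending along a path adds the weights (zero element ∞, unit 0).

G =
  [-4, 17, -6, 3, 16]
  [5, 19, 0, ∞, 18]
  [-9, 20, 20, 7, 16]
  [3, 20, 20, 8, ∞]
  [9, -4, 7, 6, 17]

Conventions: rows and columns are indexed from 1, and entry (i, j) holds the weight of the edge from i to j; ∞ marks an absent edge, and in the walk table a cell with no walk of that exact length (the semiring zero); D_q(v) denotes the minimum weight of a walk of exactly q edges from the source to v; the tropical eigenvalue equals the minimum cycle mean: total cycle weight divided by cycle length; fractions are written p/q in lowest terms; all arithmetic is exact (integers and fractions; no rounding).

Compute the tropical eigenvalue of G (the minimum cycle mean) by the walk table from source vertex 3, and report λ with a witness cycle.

q=0: [∞, ∞, 0, ∞, ∞]
q=1: [-9, 20, 20, 7, 16]
q=2: [-13, 8, -15, -6, 7]
q=3: [-24, 3, -19, -10, 1]
q=4: [-28, -7, -30, -21, -8]
q=5: [-39, -12, -34, -25, -14]
Optimal cycle mean attained by: cycle 1->3->1, total (-6) + (-9), length 2.
Answer: λ = -15/2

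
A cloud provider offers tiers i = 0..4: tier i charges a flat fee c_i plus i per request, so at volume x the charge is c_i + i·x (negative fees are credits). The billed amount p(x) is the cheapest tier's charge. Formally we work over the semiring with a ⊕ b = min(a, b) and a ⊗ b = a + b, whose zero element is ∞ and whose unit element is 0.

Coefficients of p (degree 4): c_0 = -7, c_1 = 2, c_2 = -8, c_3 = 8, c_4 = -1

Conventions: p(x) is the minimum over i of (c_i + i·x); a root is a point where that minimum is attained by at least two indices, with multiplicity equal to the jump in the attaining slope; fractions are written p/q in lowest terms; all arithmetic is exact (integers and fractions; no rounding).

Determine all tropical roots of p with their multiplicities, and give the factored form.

hull edge (i=0, c=-7) to (i=2, c=-8): slope -1/2, span 2
hull edge (i=2, c=-8) to (i=4, c=-1): slope 7/2, span 2
Factored form: p(x) = -1 ⊗ (x ⊕ (-7/2)) ⊗ (x ⊕ (-7/2)) ⊗ (x ⊕ 1/2) ⊗ (x ⊕ 1/2)
Answer: roots = -7/2 (mult 2), 1/2 (mult 2)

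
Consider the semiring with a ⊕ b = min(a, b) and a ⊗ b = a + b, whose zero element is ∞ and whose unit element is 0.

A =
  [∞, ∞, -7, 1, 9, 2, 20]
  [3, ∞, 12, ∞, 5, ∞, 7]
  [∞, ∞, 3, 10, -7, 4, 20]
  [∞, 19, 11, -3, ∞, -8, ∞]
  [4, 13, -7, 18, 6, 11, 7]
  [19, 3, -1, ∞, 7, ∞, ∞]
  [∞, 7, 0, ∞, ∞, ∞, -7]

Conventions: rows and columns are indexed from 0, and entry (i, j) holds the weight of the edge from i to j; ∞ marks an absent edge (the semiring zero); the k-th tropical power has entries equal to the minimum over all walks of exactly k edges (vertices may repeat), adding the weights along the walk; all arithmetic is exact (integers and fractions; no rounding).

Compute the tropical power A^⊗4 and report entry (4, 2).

A^⊗2:
  [13, 5, -4, -2, -14, -7, 13]
  [9, 14, -4, 4, 5, 5, 0]
  [-3, 6, -14, 7, -4, 2, 0]
  [11, -5, -9, -6, -1, -11, 26]
  [10, 14, -4, 3, -14, -3, 0]
  [6, 20, 0, 9, -8, 3, 10]
  [10, 0, -7, 10, -7, 4, -14]
A^⊗3:
  [-10, -4, -21, -5, -11, -10, -7]
  [9, 7, -2, 1, -11, -4, -7]
  [0, 5, -11, -4, -21, -10, -7]
  [-2, -8, -12, -9, -16, -14, 2]
  [-10, -1, -21, 0, -11, -5, -7]
  [-4, 5, -15, 6, -7, 1, -1]
  [-3, -7, -14, 3, -14, -3, -21]
A^⊗4:
  [-7, -7, -18, -11, -28, -17, -14]
  [-7, -1, -18, -2, -9, -7, -14]
  [-17, -8, -28, -7, -18, -12, -14]
  [-12, -11, -23, -12, -19, -17, -9]
  [-7, -2, -18, -11, -28, -17, -14]
  [-3, 4, -14, -5, -22, -11, -8]
  [-10, -14, -21, -4, -21, -10, -28]
Key observation: the optimum is the walk 4->2->2->4->2, with weight (-7) + 3 + (-7) + (-7) = -18.
Optimal value attained by: walk 4->2->2->4->2.
Answer: (A^⊗4)[4][2] = -18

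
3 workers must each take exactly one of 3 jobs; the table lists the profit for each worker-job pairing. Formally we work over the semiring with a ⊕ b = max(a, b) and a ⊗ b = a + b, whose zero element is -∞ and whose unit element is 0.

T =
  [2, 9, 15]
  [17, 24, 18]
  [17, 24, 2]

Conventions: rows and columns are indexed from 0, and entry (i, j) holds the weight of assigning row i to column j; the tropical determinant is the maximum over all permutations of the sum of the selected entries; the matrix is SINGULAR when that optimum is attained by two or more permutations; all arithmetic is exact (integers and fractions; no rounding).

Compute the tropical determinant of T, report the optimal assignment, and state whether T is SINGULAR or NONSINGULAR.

σ = (0, 1, 2): 2 + 24 + 2 = 28
σ = (0, 2, 1): 2 + 18 + 24 = 44
σ = (1, 0, 2): 9 + 17 + 2 = 28
σ = (1, 2, 0): 9 + 18 + 17 = 44
σ = (2, 0, 1): 15 + 17 + 24 = 56
σ = (2, 1, 0): 15 + 24 + 17 = 56
Optimal value attained by: σ = (2, 0, 1).
Answer: det⊕(T) = 56; verdict: SINGULAR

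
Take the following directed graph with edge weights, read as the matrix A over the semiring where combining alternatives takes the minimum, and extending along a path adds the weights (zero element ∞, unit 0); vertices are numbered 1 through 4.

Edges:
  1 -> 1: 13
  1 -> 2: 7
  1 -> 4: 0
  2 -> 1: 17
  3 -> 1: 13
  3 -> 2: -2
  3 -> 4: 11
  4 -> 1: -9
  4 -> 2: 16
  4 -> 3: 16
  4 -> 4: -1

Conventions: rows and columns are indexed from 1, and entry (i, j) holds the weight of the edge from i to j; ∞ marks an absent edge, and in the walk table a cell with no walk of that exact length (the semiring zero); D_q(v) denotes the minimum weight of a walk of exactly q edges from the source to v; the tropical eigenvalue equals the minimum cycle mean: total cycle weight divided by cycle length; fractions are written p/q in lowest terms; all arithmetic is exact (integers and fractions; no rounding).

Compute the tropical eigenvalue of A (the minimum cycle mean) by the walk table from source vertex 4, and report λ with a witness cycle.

q=0: [∞, ∞, ∞, 0]
q=1: [-9, 16, 16, -1]
q=2: [-10, -2, 15, -9]
q=3: [-18, -3, 7, -10]
q=4: [-19, -11, 6, -18]
Optimal cycle mean attained by: cycle 1->4->1, total 0 + (-9), length 2.
Answer: λ = -9/2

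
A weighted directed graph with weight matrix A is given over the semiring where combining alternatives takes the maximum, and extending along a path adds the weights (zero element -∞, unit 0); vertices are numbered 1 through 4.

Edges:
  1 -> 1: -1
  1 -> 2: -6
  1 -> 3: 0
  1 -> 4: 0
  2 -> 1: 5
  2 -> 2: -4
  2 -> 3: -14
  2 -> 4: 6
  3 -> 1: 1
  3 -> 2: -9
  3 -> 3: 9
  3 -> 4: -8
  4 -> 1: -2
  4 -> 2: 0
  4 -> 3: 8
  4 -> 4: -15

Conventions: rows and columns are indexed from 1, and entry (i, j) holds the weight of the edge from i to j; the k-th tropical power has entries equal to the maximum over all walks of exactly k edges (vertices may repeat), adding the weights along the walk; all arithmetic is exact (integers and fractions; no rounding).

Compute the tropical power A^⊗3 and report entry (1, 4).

A^⊗2:
  [1, 0, 9, 0]
  [4, 6, 14, 5]
  [10, 0, 18, 1]
  [9, -1, 17, 6]
A^⊗3:
  [10, 0, 18, 6]
  [15, 5, 23, 12]
  [19, 9, 27, 10]
  [18, 8, 26, 9]
Key observation: the optimum is the walk 1->4->2->4, with weight 0 + 0 + 6 = 6.
Optimal value attained by: walk 1->4->2->4.
Answer: (A^⊗3)[1][4] = 6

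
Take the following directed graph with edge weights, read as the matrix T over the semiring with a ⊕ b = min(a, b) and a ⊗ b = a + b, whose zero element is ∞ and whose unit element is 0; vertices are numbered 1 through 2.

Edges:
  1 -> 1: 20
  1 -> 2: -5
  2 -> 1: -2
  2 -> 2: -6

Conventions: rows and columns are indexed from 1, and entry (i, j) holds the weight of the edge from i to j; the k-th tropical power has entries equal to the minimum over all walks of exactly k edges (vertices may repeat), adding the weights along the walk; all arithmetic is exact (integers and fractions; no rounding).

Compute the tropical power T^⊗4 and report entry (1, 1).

T^⊗2:
  [-7, -11]
  [-8, -12]
T^⊗3:
  [-13, -17]
  [-14, -18]
T^⊗4:
  [-19, -23]
  [-20, -24]
Key observation: the optimum is the walk 1->2->2->2->1, with weight (-5) + (-6) + (-6) + (-2) = -19.
Optimal value attained by: walk 1->2->2->2->1.
Answer: (T^⊗4)[1][1] = -19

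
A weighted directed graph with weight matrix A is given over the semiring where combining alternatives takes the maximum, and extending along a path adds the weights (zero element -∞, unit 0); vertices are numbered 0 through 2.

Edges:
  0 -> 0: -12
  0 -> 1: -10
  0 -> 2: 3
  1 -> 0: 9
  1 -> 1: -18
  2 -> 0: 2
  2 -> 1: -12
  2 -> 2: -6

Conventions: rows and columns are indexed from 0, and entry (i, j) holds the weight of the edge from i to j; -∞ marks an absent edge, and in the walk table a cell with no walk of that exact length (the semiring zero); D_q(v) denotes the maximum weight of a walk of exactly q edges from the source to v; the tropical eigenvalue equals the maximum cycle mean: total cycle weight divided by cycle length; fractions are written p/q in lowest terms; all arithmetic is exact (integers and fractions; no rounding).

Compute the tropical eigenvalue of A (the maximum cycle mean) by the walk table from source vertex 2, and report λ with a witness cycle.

q=0: [-∞, -∞, 0]
q=1: [2, -12, -6]
q=2: [-3, -8, 5]
q=3: [7, -7, 0]
Optimal cycle mean attained by: cycle 0->2->0, total 3 + 2, length 2.
Answer: λ = 5/2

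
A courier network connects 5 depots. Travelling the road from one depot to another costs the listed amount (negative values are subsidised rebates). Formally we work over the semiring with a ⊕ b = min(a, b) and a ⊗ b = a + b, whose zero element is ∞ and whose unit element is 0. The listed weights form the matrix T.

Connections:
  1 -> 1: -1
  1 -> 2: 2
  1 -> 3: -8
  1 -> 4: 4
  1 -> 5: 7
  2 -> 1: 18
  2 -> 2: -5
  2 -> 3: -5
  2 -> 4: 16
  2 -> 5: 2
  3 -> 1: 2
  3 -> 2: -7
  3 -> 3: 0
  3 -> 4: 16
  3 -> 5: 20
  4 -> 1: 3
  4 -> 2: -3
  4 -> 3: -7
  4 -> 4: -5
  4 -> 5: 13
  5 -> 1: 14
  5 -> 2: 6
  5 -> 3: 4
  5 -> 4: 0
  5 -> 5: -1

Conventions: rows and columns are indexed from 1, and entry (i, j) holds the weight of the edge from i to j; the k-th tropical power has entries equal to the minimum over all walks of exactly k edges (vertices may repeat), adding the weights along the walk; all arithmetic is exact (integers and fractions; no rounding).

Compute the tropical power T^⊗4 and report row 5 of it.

T^⊗2:
  [-6, -15, -9, -1, 4]
  [-3, -12, -10, 2, -3]
  [1, -12, -12, 6, -5]
  [-5, -14, -12, -10, -1]
  [3, -3, -7, -5, -2]
T^⊗3:
  [-7, -20, -20, -6, -13]
  [-8, -17, -17, -3, -10]
  [-10, -19, -17, -5, -10]
  [-10, -19, -19, -15, -12]
  [-5, -14, -12, -10, -3]
T^⊗4:
  [-18, -27, -25, -13, -18]
  [-15, -24, -22, -10, -15]
  [-15, -24, -24, -10, -17]
  [-17, -26, -24, -20, -17]
  [-10, -19, -19, -15, -12]
Answer: row 5 of T^⊗4 = [-10, -19, -19, -15, -12]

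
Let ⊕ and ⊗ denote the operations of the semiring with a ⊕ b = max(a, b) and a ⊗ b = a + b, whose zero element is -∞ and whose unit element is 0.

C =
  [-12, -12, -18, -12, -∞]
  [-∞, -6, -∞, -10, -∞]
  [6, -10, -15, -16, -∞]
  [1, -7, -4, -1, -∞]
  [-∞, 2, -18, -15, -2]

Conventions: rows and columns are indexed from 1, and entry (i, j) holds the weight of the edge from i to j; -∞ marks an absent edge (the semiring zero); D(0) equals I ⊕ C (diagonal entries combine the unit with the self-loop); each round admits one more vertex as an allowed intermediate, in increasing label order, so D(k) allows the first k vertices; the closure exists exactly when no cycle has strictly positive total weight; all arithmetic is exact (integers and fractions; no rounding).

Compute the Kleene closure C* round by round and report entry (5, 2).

D(0):
  [0, -12, -18, -12, -∞]
  [-∞, 0, -∞, -10, -∞]
  [6, -10, 0, -16, -∞]
  [1, -7, -4, 0, -∞]
  [-∞, 2, -18, -15, 0]
D(1):
  [0, -12, -18, -12, -∞]
  [-∞, 0, -∞, -10, -∞]
  [6, -6, 0, -6, -∞]
  [1, -7, -4, 0, -∞]
  [-∞, 2, -18, -15, 0]
D(2):
  [0, -12, -18, -12, -∞]
  [-∞, 0, -∞, -10, -∞]
  [6, -6, 0, -6, -∞]
  [1, -7, -4, 0, -∞]
  [-∞, 2, -18, -8, 0]
D(3):
  [0, -12, -18, -12, -∞]
  [-∞, 0, -∞, -10, -∞]
  [6, -6, 0, -6, -∞]
  [2, -7, -4, 0, -∞]
  [-12, 2, -18, -8, 0]
D(4):
  [0, -12, -16, -12, -∞]
  [-8, 0, -14, -10, -∞]
  [6, -6, 0, -6, -∞]
  [2, -7, -4, 0, -∞]
  [-6, 2, -12, -8, 0]
D(5):
  [0, -12, -16, -12, -∞]
  [-8, 0, -14, -10, -∞]
  [6, -6, 0, -6, -∞]
  [2, -7, -4, 0, -∞]
  [-6, 2, -12, -8, 0]
Answer: C*[5][2] = 2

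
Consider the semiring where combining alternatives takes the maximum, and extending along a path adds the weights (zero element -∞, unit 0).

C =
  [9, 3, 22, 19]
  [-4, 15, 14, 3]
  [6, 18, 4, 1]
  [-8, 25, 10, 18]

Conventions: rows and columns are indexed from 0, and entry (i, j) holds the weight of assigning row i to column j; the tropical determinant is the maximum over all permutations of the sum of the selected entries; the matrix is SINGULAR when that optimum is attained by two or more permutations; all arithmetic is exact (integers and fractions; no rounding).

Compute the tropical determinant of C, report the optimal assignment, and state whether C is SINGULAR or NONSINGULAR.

σ = (0, 1, 2, 3): 9 + 15 + 4 + 18 = 46
σ = (0, 1, 3, 2): 9 + 15 + 1 + 10 = 35
σ = (0, 2, 1, 3): 9 + 14 + 18 + 18 = 59
σ = (0, 2, 3, 1): 9 + 14 + 1 + 25 = 49
σ = (0, 3, 1, 2): 9 + 3 + 18 + 10 = 40
σ = (0, 3, 2, 1): 9 + 3 + 4 + 25 = 41
σ = (1, 0, 2, 3): 3 + (-4) + 4 + 18 = 21
σ = (1, 0, 3, 2): 3 + (-4) + 1 + 10 = 10
σ = (1, 2, 0, 3): 3 + 14 + 6 + 18 = 41
σ = (1, 2, 3, 0): 3 + 14 + 1 + (-8) = 10
σ = (1, 3, 0, 2): 3 + 3 + 6 + 10 = 22
σ = (1, 3, 2, 0): 3 + 3 + 4 + (-8) = 2
σ = (2, 0, 1, 3): 22 + (-4) + 18 + 18 = 54
σ = (2, 0, 3, 1): 22 + (-4) + 1 + 25 = 44
σ = (2, 1, 0, 3): 22 + 15 + 6 + 18 = 61
σ = (2, 1, 3, 0): 22 + 15 + 1 + (-8) = 30
σ = (2, 3, 0, 1): 22 + 3 + 6 + 25 = 56
σ = (2, 3, 1, 0): 22 + 3 + 18 + (-8) = 35
σ = (3, 0, 1, 2): 19 + (-4) + 18 + 10 = 43
σ = (3, 0, 2, 1): 19 + (-4) + 4 + 25 = 44
σ = (3, 1, 0, 2): 19 + 15 + 6 + 10 = 50
σ = (3, 1, 2, 0): 19 + 15 + 4 + (-8) = 30
σ = (3, 2, 0, 1): 19 + 14 + 6 + 25 = 64
σ = (3, 2, 1, 0): 19 + 14 + 18 + (-8) = 43
Optimal value attained by: σ = (3, 2, 0, 1).
Answer: det⊕(C) = 64; verdict: NONSINGULAR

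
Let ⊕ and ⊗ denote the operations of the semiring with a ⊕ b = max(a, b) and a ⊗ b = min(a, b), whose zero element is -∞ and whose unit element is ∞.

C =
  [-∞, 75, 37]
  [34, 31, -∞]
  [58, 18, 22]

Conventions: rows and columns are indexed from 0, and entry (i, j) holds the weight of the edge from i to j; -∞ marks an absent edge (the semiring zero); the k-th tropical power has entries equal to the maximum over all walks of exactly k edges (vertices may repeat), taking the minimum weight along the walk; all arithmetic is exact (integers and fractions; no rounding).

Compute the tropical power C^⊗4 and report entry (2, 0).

C^⊗2:
  [37, 31, 22]
  [31, 34, 34]
  [22, 58, 37]
C^⊗3:
  [31, 37, 37]
  [34, 31, 31]
  [37, 31, 22]
C^⊗4:
  [37, 31, 31]
  [31, 34, 34]
  [31, 37, 37]
Key observation: the optimum is the walk 2->0->1->1->0, with weight 58 min 75 min 31 min 34 = 31.
Optimal value attained by: walk 2->0->1->1->0.
Answer: (C^⊗4)[2][0] = 31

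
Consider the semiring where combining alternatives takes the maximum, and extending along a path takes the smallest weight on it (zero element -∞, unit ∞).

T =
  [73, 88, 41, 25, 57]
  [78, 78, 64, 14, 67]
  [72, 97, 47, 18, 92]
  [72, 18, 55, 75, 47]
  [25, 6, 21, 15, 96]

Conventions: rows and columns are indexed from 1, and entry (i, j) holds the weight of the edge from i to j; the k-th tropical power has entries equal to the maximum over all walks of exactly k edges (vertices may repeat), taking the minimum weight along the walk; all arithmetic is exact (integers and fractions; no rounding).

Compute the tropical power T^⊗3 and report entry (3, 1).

T^⊗2:
  [78, 78, 64, 25, 67]
  [78, 78, 64, 25, 67]
  [78, 78, 64, 25, 92]
  [72, 72, 55, 75, 57]
  [25, 25, 25, 25, 96]
T^⊗3:
  [78, 78, 64, 25, 67]
  [78, 78, 64, 25, 67]
  [78, 78, 64, 25, 92]
  [72, 72, 64, 75, 67]
  [25, 25, 25, 25, 96]
Key observation: the optimum is the walk 3->2->2->1, with weight 97 min 78 min 78 = 78.
Optimal value attained by: walk 3->2->2->1.
Answer: (T^⊗3)[3][1] = 78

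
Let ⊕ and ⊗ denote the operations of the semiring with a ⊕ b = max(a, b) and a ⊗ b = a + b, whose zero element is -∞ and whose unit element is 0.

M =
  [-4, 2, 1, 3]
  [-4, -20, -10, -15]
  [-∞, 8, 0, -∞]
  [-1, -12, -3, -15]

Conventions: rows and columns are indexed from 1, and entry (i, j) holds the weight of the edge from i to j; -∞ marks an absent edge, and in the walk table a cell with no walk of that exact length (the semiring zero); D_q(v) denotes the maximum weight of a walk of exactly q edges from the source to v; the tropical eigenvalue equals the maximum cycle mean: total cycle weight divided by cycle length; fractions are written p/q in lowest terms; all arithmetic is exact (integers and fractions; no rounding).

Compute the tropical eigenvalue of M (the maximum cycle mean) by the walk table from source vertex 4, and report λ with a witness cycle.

q=0: [-∞, -∞, -∞, 0]
q=1: [-1, -12, -3, -15]
q=2: [-5, 5, 0, 2]
q=3: [1, 8, 0, -2]
q=4: [4, 8, 2, 4]
Optimal cycle mean attained by: cycle 1->3->2->1, total 1 + 8 + (-4), length 3.
Answer: λ = 5/3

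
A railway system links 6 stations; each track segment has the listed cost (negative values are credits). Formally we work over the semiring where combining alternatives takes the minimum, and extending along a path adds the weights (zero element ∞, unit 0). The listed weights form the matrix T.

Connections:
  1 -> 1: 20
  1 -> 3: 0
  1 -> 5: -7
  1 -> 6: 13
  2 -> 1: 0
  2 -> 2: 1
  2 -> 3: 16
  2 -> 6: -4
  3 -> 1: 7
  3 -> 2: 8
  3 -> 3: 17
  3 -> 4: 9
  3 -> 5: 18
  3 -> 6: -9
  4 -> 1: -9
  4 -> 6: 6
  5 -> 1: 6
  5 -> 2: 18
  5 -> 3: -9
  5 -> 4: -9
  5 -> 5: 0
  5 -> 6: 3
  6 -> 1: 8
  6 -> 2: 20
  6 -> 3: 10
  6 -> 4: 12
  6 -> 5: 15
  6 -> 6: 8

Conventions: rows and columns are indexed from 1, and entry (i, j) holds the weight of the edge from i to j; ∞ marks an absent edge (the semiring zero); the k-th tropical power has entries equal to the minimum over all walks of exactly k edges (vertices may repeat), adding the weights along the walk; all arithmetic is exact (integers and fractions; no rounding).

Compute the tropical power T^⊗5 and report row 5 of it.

T^⊗2:
  [-1, 8, -16, -16, -7, -9]
  [1, 2, 0, 8, -7, -3]
  [-1, 9, 1, 3, 0, -1]
  [11, 26, -9, 18, -16, 4]
  [-18, -1, -9, -9, -1, -18]
  [3, 18, 6, 6, 1, 1]
T^⊗3:
  [-25, -8, -16, -16, -8, -25]
  [-1, 3, -16, -16, -7, -9]
  [-6, 9, -9, -9, -8, -8]
  [-10, -1, -25, -25, -16, -18]
  [-18, -1, -18, -10, -25, -18]
  [-3, 14, -8, -8, -4, -3]
T^⊗4:
  [-25, -8, -25, -17, -32, -25]
  [-25, -8, -16, -16, -8, -25]
  [-18, -1, -17, -17, -13, -18]
  [-34, -17, -25, -25, -17, -34]
  [-19, -10, -34, -34, -25, -27]
  [-17, 0, -13, -13, -10, -17]
T^⊗5:
  [-26, -17, -41, -41, -32, -34]
  [-25, -8, -25, -17, -32, -25]
  [-26, -9, -22, -22, -25, -26]
  [-34, -17, -34, -26, -41, -34]
  [-43, -26, -34, -34, -26, -43]
  [-22, -5, -19, -19, -24, -22]
Answer: row 5 of T^⊗5 = [-43, -26, -34, -34, -26, -43]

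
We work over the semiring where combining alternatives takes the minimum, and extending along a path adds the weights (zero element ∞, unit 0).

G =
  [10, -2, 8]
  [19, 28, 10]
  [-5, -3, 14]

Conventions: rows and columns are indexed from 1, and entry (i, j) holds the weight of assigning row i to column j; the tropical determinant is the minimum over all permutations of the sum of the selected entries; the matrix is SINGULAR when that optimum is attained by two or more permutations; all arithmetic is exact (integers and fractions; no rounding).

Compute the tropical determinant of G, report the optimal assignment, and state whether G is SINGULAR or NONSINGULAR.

σ = (1, 2, 3): 10 + 28 + 14 = 52
σ = (1, 3, 2): 10 + 10 + (-3) = 17
σ = (2, 1, 3): (-2) + 19 + 14 = 31
σ = (2, 3, 1): (-2) + 10 + (-5) = 3
σ = (3, 1, 2): 8 + 19 + (-3) = 24
σ = (3, 2, 1): 8 + 28 + (-5) = 31
Optimal value attained by: σ = (2, 3, 1).
Answer: det⊕(G) = 3; verdict: NONSINGULAR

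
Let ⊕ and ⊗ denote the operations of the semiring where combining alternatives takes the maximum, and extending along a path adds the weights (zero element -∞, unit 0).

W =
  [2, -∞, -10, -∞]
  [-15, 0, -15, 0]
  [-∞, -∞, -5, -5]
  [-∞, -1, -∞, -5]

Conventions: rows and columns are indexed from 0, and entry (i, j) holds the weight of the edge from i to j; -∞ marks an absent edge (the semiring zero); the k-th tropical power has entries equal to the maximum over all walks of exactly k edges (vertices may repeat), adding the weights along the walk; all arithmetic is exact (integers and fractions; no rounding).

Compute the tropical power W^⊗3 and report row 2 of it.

W^⊗2:
  [4, -∞, -8, -15]
  [-13, 0, -15, 0]
  [-∞, -6, -10, -10]
  [-16, -1, -16, -1]
W^⊗3:
  [6, -16, -6, -13]
  [-11, 0, -15, 0]
  [-21, -6, -15, -6]
  [-14, -1, -16, -1]
Answer: row 2 of W^⊗3 = [-21, -6, -15, -6]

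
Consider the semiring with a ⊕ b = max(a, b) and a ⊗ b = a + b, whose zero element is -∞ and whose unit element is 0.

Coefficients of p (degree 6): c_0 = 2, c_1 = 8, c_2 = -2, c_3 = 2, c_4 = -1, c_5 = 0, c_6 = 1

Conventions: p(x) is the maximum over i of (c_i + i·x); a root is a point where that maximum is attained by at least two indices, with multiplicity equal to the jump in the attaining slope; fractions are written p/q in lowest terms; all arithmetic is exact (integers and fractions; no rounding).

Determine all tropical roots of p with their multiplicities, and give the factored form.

hull edge (i=0, c=2) to (i=1, c=8): slope 6, span 1
hull edge (i=1, c=8) to (i=6, c=1): slope -7/5, span 5
Factored form: p(x) = 1 ⊗ (x ⊕ (-6)) ⊗ (x ⊕ 7/5) ⊗ (x ⊕ 7/5) ⊗ (x ⊕ 7/5) ⊗ (x ⊕ 7/5) ⊗ (x ⊕ 7/5)
Answer: roots = -6 (mult 1), 7/5 (mult 5)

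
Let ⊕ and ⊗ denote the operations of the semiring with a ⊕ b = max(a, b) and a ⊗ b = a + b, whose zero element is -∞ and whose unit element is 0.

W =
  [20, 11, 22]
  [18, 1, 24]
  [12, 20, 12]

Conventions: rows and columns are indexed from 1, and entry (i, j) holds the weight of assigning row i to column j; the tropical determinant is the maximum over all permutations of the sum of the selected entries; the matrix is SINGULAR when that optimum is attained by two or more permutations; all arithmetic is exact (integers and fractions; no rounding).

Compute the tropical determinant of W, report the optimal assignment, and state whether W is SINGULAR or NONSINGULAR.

σ = (1, 2, 3): 20 + 1 + 12 = 33
σ = (1, 3, 2): 20 + 24 + 20 = 64
σ = (2, 1, 3): 11 + 18 + 12 = 41
σ = (2, 3, 1): 11 + 24 + 12 = 47
σ = (3, 1, 2): 22 + 18 + 20 = 60
σ = (3, 2, 1): 22 + 1 + 12 = 35
Optimal value attained by: σ = (1, 3, 2).
Answer: det⊕(W) = 64; verdict: NONSINGULAR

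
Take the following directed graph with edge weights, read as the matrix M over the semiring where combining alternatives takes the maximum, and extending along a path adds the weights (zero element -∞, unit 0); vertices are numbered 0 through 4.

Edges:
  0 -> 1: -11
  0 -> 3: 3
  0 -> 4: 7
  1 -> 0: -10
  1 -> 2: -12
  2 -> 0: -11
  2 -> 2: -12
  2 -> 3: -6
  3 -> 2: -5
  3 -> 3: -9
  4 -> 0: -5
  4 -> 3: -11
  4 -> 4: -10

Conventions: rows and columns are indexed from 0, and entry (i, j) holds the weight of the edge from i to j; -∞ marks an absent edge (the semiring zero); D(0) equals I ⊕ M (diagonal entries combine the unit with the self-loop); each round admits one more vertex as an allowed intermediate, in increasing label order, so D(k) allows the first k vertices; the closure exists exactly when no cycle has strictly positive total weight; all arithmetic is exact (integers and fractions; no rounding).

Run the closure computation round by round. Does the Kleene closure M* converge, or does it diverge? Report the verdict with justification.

D(0):
  [0, -11, -∞, 3, 7]
  [-10, 0, -12, -∞, -∞]
  [-11, -∞, 0, -6, -∞]
  [-∞, -∞, -5, 0, -∞]
  [-5, -∞, -∞, -11, 0]
Detection: at round 1, diagonal entry (4, 4) turns strictly positive.
Key observation: the cycle 4->0->4 has total weight (-5) + 7, which is strictly positive.
Answer: DIVERGES — positive cycle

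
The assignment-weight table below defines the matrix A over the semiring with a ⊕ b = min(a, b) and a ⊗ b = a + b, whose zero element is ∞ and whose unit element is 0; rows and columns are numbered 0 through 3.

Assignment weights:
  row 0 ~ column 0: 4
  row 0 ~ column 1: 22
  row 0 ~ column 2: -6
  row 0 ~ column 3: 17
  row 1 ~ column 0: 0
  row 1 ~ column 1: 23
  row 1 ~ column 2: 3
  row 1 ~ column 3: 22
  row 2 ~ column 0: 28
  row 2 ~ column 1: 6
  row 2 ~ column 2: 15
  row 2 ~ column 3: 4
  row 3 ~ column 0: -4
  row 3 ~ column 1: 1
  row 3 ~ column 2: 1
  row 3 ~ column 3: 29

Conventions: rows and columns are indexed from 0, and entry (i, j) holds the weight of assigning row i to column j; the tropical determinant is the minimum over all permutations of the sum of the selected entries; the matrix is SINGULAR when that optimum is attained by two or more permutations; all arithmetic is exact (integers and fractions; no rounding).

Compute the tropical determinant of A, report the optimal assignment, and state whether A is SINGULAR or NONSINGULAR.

σ = (0, 1, 2, 3): 4 + 23 + 15 + 29 = 71
σ = (0, 1, 3, 2): 4 + 23 + 4 + 1 = 32
σ = (0, 2, 1, 3): 4 + 3 + 6 + 29 = 42
σ = (0, 2, 3, 1): 4 + 3 + 4 + 1 = 12
σ = (0, 3, 1, 2): 4 + 22 + 6 + 1 = 33
σ = (0, 3, 2, 1): 4 + 22 + 15 + 1 = 42
σ = (1, 0, 2, 3): 22 + 0 + 15 + 29 = 66
σ = (1, 0, 3, 2): 22 + 0 + 4 + 1 = 27
σ = (1, 2, 0, 3): 22 + 3 + 28 + 29 = 82
σ = (1, 2, 3, 0): 22 + 3 + 4 + (-4) = 25
σ = (1, 3, 0, 2): 22 + 22 + 28 + 1 = 73
σ = (1, 3, 2, 0): 22 + 22 + 15 + (-4) = 55
σ = (2, 0, 1, 3): (-6) + 0 + 6 + 29 = 29
σ = (2, 0, 3, 1): (-6) + 0 + 4 + 1 = -1
σ = (2, 1, 0, 3): (-6) + 23 + 28 + 29 = 74
σ = (2, 1, 3, 0): (-6) + 23 + 4 + (-4) = 17
σ = (2, 3, 0, 1): (-6) + 22 + 28 + 1 = 45
σ = (2, 3, 1, 0): (-6) + 22 + 6 + (-4) = 18
σ = (3, 0, 1, 2): 17 + 0 + 6 + 1 = 24
σ = (3, 0, 2, 1): 17 + 0 + 15 + 1 = 33
σ = (3, 1, 0, 2): 17 + 23 + 28 + 1 = 69
σ = (3, 1, 2, 0): 17 + 23 + 15 + (-4) = 51
σ = (3, 2, 0, 1): 17 + 3 + 28 + 1 = 49
σ = (3, 2, 1, 0): 17 + 3 + 6 + (-4) = 22
Optimal value attained by: σ = (2, 0, 3, 1).
Answer: det⊕(A) = -1; verdict: NONSINGULAR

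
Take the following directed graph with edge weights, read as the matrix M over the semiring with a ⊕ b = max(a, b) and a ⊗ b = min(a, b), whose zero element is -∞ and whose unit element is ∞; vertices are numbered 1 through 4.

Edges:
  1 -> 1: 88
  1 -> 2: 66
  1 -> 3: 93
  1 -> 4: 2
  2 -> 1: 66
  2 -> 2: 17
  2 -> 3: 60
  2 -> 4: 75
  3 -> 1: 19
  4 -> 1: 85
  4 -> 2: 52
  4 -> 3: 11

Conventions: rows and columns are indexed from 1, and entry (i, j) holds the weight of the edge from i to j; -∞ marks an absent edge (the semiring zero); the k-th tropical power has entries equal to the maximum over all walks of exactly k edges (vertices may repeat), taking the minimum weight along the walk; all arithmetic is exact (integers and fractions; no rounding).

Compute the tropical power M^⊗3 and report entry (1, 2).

M^⊗2:
  [88, 66, 88, 66]
  [75, 66, 66, 17]
  [19, 19, 19, 2]
  [85, 66, 85, 52]
M^⊗3:
  [88, 66, 88, 66]
  [75, 66, 75, 66]
  [19, 19, 19, 19]
  [85, 66, 85, 66]
Key observation: the optimum is the walk 1->1->1->2, with weight 88 min 88 min 66 = 66.
Optimal value attained by: walk 1->1->1->2.
Answer: (M^⊗3)[1][2] = 66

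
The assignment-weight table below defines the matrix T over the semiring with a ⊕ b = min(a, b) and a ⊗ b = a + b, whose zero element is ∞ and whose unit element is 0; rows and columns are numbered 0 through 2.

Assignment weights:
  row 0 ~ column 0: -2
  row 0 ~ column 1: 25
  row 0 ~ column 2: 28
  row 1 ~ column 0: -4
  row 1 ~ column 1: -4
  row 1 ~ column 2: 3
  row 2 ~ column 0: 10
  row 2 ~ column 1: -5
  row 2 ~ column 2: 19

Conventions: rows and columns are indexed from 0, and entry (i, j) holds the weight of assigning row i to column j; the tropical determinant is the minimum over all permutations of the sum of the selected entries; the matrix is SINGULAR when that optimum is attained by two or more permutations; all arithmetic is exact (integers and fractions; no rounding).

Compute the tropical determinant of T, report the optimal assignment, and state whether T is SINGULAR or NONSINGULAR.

σ = (0, 1, 2): (-2) + (-4) + 19 = 13
σ = (0, 2, 1): (-2) + 3 + (-5) = -4
σ = (1, 0, 2): 25 + (-4) + 19 = 40
σ = (1, 2, 0): 25 + 3 + 10 = 38
σ = (2, 0, 1): 28 + (-4) + (-5) = 19
σ = (2, 1, 0): 28 + (-4) + 10 = 34
Optimal value attained by: σ = (0, 2, 1).
Answer: det⊕(T) = -4; verdict: NONSINGULAR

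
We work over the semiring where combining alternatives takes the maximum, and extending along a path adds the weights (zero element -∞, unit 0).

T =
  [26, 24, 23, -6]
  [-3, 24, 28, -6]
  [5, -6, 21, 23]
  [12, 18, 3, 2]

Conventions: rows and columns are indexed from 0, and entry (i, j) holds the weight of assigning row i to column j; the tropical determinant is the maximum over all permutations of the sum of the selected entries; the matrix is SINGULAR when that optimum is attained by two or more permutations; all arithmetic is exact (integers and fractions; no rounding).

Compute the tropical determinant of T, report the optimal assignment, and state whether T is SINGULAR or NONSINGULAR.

σ = (0, 1, 2, 3): 26 + 24 + 21 + 2 = 73
σ = (0, 1, 3, 2): 26 + 24 + 23 + 3 = 76
σ = (0, 2, 1, 3): 26 + 28 + (-6) + 2 = 50
σ = (0, 2, 3, 1): 26 + 28 + 23 + 18 = 95
σ = (0, 3, 1, 2): 26 + (-6) + (-6) + 3 = 17
σ = (0, 3, 2, 1): 26 + (-6) + 21 + 18 = 59
σ = (1, 0, 2, 3): 24 + (-3) + 21 + 2 = 44
σ = (1, 0, 3, 2): 24 + (-3) + 23 + 3 = 47
σ = (1, 2, 0, 3): 24 + 28 + 5 + 2 = 59
σ = (1, 2, 3, 0): 24 + 28 + 23 + 12 = 87
σ = (1, 3, 0, 2): 24 + (-6) + 5 + 3 = 26
σ = (1, 3, 2, 0): 24 + (-6) + 21 + 12 = 51
σ = (2, 0, 1, 3): 23 + (-3) + (-6) + 2 = 16
σ = (2, 0, 3, 1): 23 + (-3) + 23 + 18 = 61
σ = (2, 1, 0, 3): 23 + 24 + 5 + 2 = 54
σ = (2, 1, 3, 0): 23 + 24 + 23 + 12 = 82
σ = (2, 3, 0, 1): 23 + (-6) + 5 + 18 = 40
σ = (2, 3, 1, 0): 23 + (-6) + (-6) + 12 = 23
σ = (3, 0, 1, 2): (-6) + (-3) + (-6) + 3 = -12
σ = (3, 0, 2, 1): (-6) + (-3) + 21 + 18 = 30
σ = (3, 1, 0, 2): (-6) + 24 + 5 + 3 = 26
σ = (3, 1, 2, 0): (-6) + 24 + 21 + 12 = 51
σ = (3, 2, 0, 1): (-6) + 28 + 5 + 18 = 45
σ = (3, 2, 1, 0): (-6) + 28 + (-6) + 12 = 28
Optimal value attained by: σ = (0, 2, 3, 1).
Answer: det⊕(T) = 95; verdict: NONSINGULAR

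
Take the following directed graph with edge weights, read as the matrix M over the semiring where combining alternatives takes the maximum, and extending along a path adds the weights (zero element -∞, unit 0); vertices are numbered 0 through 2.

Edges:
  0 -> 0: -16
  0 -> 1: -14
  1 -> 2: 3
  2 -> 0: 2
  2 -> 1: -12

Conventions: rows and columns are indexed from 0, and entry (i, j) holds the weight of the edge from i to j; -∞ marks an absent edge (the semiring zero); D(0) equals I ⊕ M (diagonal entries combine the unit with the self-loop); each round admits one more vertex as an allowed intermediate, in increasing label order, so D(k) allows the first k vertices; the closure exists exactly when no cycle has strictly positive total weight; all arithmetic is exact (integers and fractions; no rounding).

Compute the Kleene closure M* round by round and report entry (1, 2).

D(0):
  [0, -14, -∞]
  [-∞, 0, 3]
  [2, -12, 0]
D(1):
  [0, -14, -∞]
  [-∞, 0, 3]
  [2, -12, 0]
D(2):
  [0, -14, -11]
  [-∞, 0, 3]
  [2, -12, 0]
D(3):
  [0, -14, -11]
  [5, 0, 3]
  [2, -12, 0]
Answer: M*[1][2] = 3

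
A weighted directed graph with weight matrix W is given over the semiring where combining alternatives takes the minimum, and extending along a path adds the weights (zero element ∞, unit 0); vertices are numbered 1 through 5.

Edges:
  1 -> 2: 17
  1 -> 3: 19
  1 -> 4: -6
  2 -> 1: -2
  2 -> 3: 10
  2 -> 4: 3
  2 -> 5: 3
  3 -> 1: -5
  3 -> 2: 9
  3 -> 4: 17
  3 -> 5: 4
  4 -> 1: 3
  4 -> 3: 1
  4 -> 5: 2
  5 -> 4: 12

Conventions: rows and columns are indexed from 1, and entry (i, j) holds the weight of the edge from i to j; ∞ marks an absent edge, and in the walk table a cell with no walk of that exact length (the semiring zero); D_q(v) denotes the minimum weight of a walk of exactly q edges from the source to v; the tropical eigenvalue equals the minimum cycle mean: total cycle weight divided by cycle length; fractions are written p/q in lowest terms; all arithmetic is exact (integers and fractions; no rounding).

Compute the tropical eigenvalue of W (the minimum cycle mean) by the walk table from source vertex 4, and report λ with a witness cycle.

q=0: [∞, ∞, ∞, 0, ∞]
q=1: [3, ∞, 1, ∞, 2]
q=2: [-4, 10, 22, -3, 5]
q=3: [0, 13, -2, -10, -1]
q=4: [-7, 7, -9, -6, -8]
q=5: [-14, 0, -5, -13, -5]
Optimal cycle mean attained by: cycle 1->4->3->1, total (-6) + 1 + (-5), length 3.
Answer: λ = -10/3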